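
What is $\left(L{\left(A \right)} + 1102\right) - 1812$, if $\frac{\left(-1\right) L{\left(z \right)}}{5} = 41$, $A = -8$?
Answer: $-915$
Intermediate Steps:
$L{\left(z \right)} = -205$ ($L{\left(z \right)} = \left(-5\right) 41 = -205$)
$\left(L{\left(A \right)} + 1102\right) - 1812 = \left(-205 + 1102\right) - 1812 = 897 - 1812 = -915$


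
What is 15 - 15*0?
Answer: 15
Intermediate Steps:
15 - 15*0 = 15 + 0 = 15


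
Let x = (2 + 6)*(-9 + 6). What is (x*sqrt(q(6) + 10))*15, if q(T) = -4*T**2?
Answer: -360*I*sqrt(134) ≈ -4167.3*I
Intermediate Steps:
x = -24 (x = 8*(-3) = -24)
(x*sqrt(q(6) + 10))*15 = -24*sqrt(-4*6**2 + 10)*15 = -24*sqrt(-4*36 + 10)*15 = -24*sqrt(-144 + 10)*15 = -24*I*sqrt(134)*15 = -360*I*sqrt(134)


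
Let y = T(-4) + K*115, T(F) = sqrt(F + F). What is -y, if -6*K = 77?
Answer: 8855/6 - 2*I*sqrt(2) ≈ 1475.8 - 2.8284*I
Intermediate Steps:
K = -77/6 (K = -1/6*77 = -77/6 ≈ -12.833)
T(F) = sqrt(2)*sqrt(F) (T(F) = sqrt(2*F) = sqrt(2)*sqrt(F))
y = -8855/6 + 2*I*sqrt(2) (y = sqrt(2)*sqrt(-4) - 77/6*115 = sqrt(2)*(2*I) - 8855/6 = 2*I*sqrt(2) - 8855/6 = -8855/6 + 2*I*sqrt(2) ≈ -1475.8 + 2.8284*I)
-y = -(-8855/6 + 2*I*sqrt(2)) = 8855/6 - 2*I*sqrt(2)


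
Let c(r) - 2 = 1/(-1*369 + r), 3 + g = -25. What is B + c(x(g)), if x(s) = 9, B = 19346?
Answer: 6965279/360 ≈ 19348.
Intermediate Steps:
g = -28 (g = -3 - 25 = -28)
c(r) = 2 + 1/(-369 + r) (c(r) = 2 + 1/(-1*369 + r) = 2 + 1/(-369 + r))
B + c(x(g)) = 19346 + (-737 + 2*9)/(-369 + 9) = 19346 + (-737 + 18)/(-360) = 19346 - 1/360*(-719) = 19346 + 719/360 = 6965279/360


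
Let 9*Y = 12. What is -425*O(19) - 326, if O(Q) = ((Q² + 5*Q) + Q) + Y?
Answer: -608303/3 ≈ -2.0277e+5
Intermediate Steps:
Y = 4/3 (Y = (⅑)*12 = 4/3 ≈ 1.3333)
O(Q) = 4/3 + Q² + 6*Q (O(Q) = ((Q² + 5*Q) + Q) + 4/3 = (Q² + 6*Q) + 4/3 = 4/3 + Q² + 6*Q)
-425*O(19) - 326 = -425*(4/3 + 19² + 6*19) - 326 = -425*(4/3 + 361 + 114) - 326 = -425*1429/3 - 326 = -607325/3 - 326 = -608303/3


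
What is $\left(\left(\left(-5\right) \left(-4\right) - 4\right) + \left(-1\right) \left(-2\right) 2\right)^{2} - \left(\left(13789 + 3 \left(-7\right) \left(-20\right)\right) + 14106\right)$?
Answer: $-27915$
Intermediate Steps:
$\left(\left(\left(-5\right) \left(-4\right) - 4\right) + \left(-1\right) \left(-2\right) 2\right)^{2} - \left(\left(13789 + 3 \left(-7\right) \left(-20\right)\right) + 14106\right) = \left(\left(20 - 4\right) + 2 \cdot 2\right)^{2} - \left(\left(13789 - -420\right) + 14106\right) = \left(16 + 4\right)^{2} - \left(\left(13789 + 420\right) + 14106\right) = 20^{2} - \left(14209 + 14106\right) = 400 - 28315 = -27915$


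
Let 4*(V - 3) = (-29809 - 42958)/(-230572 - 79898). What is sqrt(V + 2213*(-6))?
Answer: 7*I*sqrt(104456581179990)/620940 ≈ 115.22*I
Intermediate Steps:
V = 3798407/1241880 (V = 3 + ((-29809 - 42958)/(-230572 - 79898))/4 = 3 + (-72767/(-310470))/4 = 3 + (-72767*(-1/310470))/4 = 3 + (1/4)*(72767/310470) = 3 + 72767/1241880 = 3798407/1241880 ≈ 3.0586)
sqrt(V + 2213*(-6)) = sqrt(3798407/1241880 + 2213*(-6)) = sqrt(3798407/1241880 - 13278) = sqrt(-16485884233/1241880) = 7*I*sqrt(104456581179990)/620940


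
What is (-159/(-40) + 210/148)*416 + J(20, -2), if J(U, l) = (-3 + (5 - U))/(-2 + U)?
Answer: 414931/185 ≈ 2242.9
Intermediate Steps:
J(U, l) = (2 - U)/(-2 + U)
(-159/(-40) + 210/148)*416 + J(20, -2) = (-159/(-40) + 210/148)*416 - 1 = (-159*(-1/40) + 210*(1/148))*416 - 1 = (159/40 + 105/74)*416 - 1 = (7983/1480)*416 - 1 = 415116/185 - 1 = 414931/185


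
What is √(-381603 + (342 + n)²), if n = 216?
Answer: I*√70239 ≈ 265.03*I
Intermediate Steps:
√(-381603 + (342 + n)²) = √(-381603 + (342 + 216)²) = √(-381603 + 558²) = √(-381603 + 311364) = √(-70239) = I*√70239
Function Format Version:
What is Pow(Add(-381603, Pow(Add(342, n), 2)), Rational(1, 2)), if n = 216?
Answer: Mul(I, Pow(70239, Rational(1, 2))) ≈ Mul(265.03, I)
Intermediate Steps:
Pow(Add(-381603, Pow(Add(342, n), 2)), Rational(1, 2)) = Pow(Add(-381603, Pow(Add(342, 216), 2)), Rational(1, 2)) = Pow(Add(-381603, Pow(558, 2)), Rational(1, 2)) = Pow(Add(-381603, 311364), Rational(1, 2)) = Pow(-70239, Rational(1, 2)) = Mul(I, Pow(70239, Rational(1, 2)))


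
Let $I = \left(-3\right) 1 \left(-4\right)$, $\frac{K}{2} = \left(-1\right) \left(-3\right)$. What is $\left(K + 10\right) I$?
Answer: $192$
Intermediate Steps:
$K = 6$ ($K = 2 \left(\left(-1\right) \left(-3\right)\right) = 2 \cdot 3 = 6$)
$I = 12$ ($I = \left(-3\right) \left(-4\right) = 12$)
$\left(K + 10\right) I = \left(6 + 10\right) 12 = 16 \cdot 12 = 192$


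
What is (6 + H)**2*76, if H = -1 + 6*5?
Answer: 93100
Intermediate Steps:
H = 29 (H = -1 + 30 = 29)
(6 + H)**2*76 = (6 + 29)**2*76 = 35**2*76 = 1225*76 = 93100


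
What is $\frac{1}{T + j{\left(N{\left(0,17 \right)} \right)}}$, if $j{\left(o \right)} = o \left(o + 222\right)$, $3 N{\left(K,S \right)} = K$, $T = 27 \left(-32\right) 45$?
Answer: $- \frac{1}{38880} \approx -2.572 \cdot 10^{-5}$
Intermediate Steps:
$T = -38880$ ($T = \left(-864\right) 45 = -38880$)
$N{\left(K,S \right)} = \frac{K}{3}$
$j{\left(o \right)} = o \left(222 + o\right)$
$\frac{1}{T + j{\left(N{\left(0,17 \right)} \right)}} = \frac{1}{-38880 + \frac{1}{3} \cdot 0 \left(222 + \frac{1}{3} \cdot 0\right)} = \frac{1}{-38880 + 0 \left(222 + 0\right)} = \frac{1}{-38880 + 0 \cdot 222} = \frac{1}{-38880 + 0} = \frac{1}{-38880} = - \frac{1}{38880}$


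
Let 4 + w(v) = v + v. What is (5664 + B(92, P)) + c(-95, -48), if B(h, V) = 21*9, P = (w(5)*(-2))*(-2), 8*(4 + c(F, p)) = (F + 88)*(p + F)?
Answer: 47793/8 ≈ 5974.1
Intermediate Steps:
w(v) = -4 + 2*v (w(v) = -4 + (v + v) = -4 + 2*v)
c(F, p) = -4 + (88 + F)*(F + p)/8 (c(F, p) = -4 + ((F + 88)*(p + F))/8 = -4 + ((88 + F)*(F + p))/8 = -4 + (88 + F)*(F + p)/8)
P = 24 (P = ((-4 + 2*5)*(-2))*(-2) = ((-4 + 10)*(-2))*(-2) = (6*(-2))*(-2) = -12*(-2) = 24)
B(h, V) = 189
(5664 + B(92, P)) + c(-95, -48) = (5664 + 189) + (-4 + 11*(-95) + 11*(-48) + (⅛)*(-95)² + (⅛)*(-95)*(-48)) = 5853 + (-4 - 1045 - 528 + (⅛)*9025 + 570) = 5853 + (-4 - 1045 - 528 + 9025/8 + 570) = 5853 + 969/8 = 47793/8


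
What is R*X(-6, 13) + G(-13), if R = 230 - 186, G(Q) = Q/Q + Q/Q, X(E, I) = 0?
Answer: 2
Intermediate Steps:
G(Q) = 2 (G(Q) = 1 + 1 = 2)
R = 44
R*X(-6, 13) + G(-13) = 44*0 + 2 = 0 + 2 = 2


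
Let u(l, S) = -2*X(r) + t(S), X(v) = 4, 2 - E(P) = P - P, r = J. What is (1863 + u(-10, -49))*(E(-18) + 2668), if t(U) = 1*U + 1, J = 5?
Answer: 4824690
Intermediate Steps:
r = 5
E(P) = 2 (E(P) = 2 - (P - P) = 2 - 1*0 = 2 + 0 = 2)
t(U) = 1 + U (t(U) = U + 1 = 1 + U)
u(l, S) = -7 + S (u(l, S) = -2*4 + (1 + S) = -8 + (1 + S) = -7 + S)
(1863 + u(-10, -49))*(E(-18) + 2668) = (1863 + (-7 - 49))*(2 + 2668) = (1863 - 56)*2670 = 1807*2670 = 4824690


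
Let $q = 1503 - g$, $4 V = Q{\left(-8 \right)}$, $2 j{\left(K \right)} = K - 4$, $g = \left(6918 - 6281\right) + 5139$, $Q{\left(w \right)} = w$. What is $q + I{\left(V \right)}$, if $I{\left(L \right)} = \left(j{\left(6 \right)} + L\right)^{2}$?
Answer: $-4272$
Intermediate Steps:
$g = 5776$ ($g = 637 + 5139 = 5776$)
$j{\left(K \right)} = -2 + \frac{K}{2}$ ($j{\left(K \right)} = \frac{K - 4}{2} = \frac{-4 + K}{2} = -2 + \frac{K}{2}$)
$V = -2$ ($V = \frac{1}{4} \left(-8\right) = -2$)
$I{\left(L \right)} = \left(1 + L\right)^{2}$ ($I{\left(L \right)} = \left(\left(-2 + \frac{1}{2} \cdot 6\right) + L\right)^{2} = \left(\left(-2 + 3\right) + L\right)^{2} = \left(1 + L\right)^{2}$)
$q = -4273$ ($q = 1503 - 5776 = -4273$)
$q + I{\left(V \right)} = -4273 + \left(1 - 2\right)^{2} = -4273 + \left(-1\right)^{2} = -4273 + 1 = -4272$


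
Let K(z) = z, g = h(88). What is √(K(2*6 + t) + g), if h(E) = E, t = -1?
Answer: 3*√11 ≈ 9.9499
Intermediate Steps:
g = 88
√(K(2*6 + t) + g) = √((2*6 - 1) + 88) = √((12 - 1) + 88) = √(11 + 88) = √99 = 3*√11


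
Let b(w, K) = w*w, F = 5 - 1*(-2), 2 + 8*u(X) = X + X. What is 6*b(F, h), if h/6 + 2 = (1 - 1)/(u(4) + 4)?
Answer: 294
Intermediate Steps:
u(X) = -¼ + X/4 (u(X) = -¼ + (X + X)/8 = -¼ + (2*X)/8 = -¼ + X/4)
F = 7 (F = 5 + 2 = 7)
h = -12 (h = -12 + 6*((1 - 1)/((-¼ + (¼)*4) + 4)) = -12 + 6*(0/((-¼ + 1) + 4)) = -12 + 6*(0/(¾ + 4)) = -12 + 6*(0/(19/4)) = -12 + 6*(0*(4/19)) = -12 + 6*0 = -12 + 0 = -12)
b(w, K) = w²
6*b(F, h) = 6*7² = 6*49 = 294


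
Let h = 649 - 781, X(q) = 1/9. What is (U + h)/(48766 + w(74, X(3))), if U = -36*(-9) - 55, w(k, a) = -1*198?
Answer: 137/48568 ≈ 0.0028208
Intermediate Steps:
X(q) = ⅑
w(k, a) = -198
U = 269 (U = 324 - 55 = 269)
h = -132
(U + h)/(48766 + w(74, X(3))) = (269 - 132)/(48766 - 198) = 137/48568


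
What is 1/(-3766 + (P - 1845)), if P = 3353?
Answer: -1/2258 ≈ -0.00044287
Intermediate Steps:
1/(-3766 + (P - 1845)) = 1/(-3766 + (3353 - 1845)) = 1/(-3766 + 1508) = 1/(-2258) = -1/2258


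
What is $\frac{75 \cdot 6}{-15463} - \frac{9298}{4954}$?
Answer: $- \frac{73002137}{38301851} \approx -1.906$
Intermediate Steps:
$\frac{75 \cdot 6}{-15463} - \frac{9298}{4954} = 450 \left(- \frac{1}{15463}\right) - \frac{4649}{2477} = - \frac{450}{15463} - \frac{4649}{2477} = - \frac{73002137}{38301851}$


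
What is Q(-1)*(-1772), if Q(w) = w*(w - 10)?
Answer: -19492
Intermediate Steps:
Q(w) = w*(-10 + w)
Q(-1)*(-1772) = -(-10 - 1)*(-1772) = -1*(-11)*(-1772) = 11*(-1772) = -19492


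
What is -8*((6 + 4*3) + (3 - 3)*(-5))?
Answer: -144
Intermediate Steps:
-8*((6 + 4*3) + (3 - 3)*(-5)) = -8*((6 + 12) + 0*(-5)) = -8*(18 + 0) = -8*18 = -144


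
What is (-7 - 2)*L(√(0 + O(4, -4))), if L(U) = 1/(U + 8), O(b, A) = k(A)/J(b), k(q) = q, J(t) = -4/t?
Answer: -9/10 ≈ -0.90000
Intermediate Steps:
O(b, A) = -A*b/4 (O(b, A) = A/((-4/b)) = A*(-b/4) = -A*b/4)
L(U) = 1/(8 + U)
(-7 - 2)*L(√(0 + O(4, -4))) = (-7 - 2)/(8 + √(0 - ¼*(-4)*4)) = -9/(8 + √(0 + 4)) = -9/(8 + √4) = -9/(8 + 2) = -9/10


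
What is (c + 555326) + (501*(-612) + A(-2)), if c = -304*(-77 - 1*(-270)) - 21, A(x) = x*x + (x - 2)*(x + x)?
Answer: 190041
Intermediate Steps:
A(x) = x² + 2*x*(-2 + x) (A(x) = x² + (-2 + x)*(2*x) = x² + 2*x*(-2 + x))
c = -58693 (c = -304*(-77 + 270) - 21 = -304*193 - 21 = -58672 - 21 = -58693)
(c + 555326) + (501*(-612) + A(-2)) = (-58693 + 555326) + (501*(-612) - 2*(-4 + 3*(-2))) = 496633 + (-306612 - 2*(-4 - 6)) = 496633 + (-306612 - 2*(-10)) = 496633 + (-306612 + 20) = 496633 - 306592 = 190041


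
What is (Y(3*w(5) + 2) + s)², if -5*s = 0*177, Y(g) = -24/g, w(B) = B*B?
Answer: 576/5929 ≈ 0.097150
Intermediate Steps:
w(B) = B²
s = 0 (s = -0*177 = -⅕*0 = 0)
(Y(3*w(5) + 2) + s)² = (-24/(3*5² + 2) + 0)² = (-24/(3*25 + 2) + 0)² = (-24/(75 + 2) + 0)² = (-24/77 + 0)² = (-24/77)² = 576/5929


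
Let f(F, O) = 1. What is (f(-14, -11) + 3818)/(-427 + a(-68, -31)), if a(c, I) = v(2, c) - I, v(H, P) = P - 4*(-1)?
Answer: -3819/460 ≈ -8.3022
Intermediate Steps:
v(H, P) = 4 + P (v(H, P) = P + 4 = 4 + P)
a(c, I) = 4 + c - I (a(c, I) = (4 + c) - I = 4 + c - I)
(f(-14, -11) + 3818)/(-427 + a(-68, -31)) = (1 + 3818)/(-427 + (4 - 68 - 1*(-31))) = 3819/(-427 + (4 - 68 + 31)) = 3819/(-427 - 33) = 3819/(-460) = 3819*(-1/460) = -3819/460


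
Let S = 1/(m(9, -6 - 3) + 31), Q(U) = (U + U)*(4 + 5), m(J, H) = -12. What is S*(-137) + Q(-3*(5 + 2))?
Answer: -7319/19 ≈ -385.21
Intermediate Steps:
Q(U) = 18*U (Q(U) = (2*U)*9 = 18*U)
S = 1/19 (S = 1/(-12 + 31) = 1/19 ≈ 0.052632)
S*(-137) + Q(-3*(5 + 2)) = (1/19)*(-137) + 18*(-3*(5 + 2)) = -137/19 + 18*(-3*7) = -137/19 + 18*(-21) = -137/19 - 378 = -7319/19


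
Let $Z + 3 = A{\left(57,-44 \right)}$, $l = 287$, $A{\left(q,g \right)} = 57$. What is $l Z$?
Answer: $15498$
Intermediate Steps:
$Z = 54$ ($Z = -3 + 57 = 54$)
$l Z = 287 \cdot 54 = 15498$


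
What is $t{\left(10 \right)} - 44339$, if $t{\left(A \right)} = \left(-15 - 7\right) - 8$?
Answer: $-44369$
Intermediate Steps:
$t{\left(A \right)} = -30$ ($t{\left(A \right)} = -22 - 8 = -30$)
$t{\left(10 \right)} - 44339 = -30 - 44339 = -44369$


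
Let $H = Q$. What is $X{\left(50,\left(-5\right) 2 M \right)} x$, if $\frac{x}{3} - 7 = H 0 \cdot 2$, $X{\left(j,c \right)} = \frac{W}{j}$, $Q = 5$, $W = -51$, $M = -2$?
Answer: $- \frac{1071}{50} \approx -21.42$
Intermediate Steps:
$H = 5$
$X{\left(j,c \right)} = - \frac{51}{j}$
$x = 21$ ($x = 21 + 3 \cdot 5 \cdot 0 \cdot 2 = 21 + 3 \cdot 0 \cdot 2 = 21 + 3 \cdot 0 = 21 + 0 = 21$)
$X{\left(50,\left(-5\right) 2 M \right)} x = - \frac{51}{50} \cdot 21 = \left(-51\right) \frac{1}{50} \cdot 21 = \left(- \frac{51}{50}\right) 21 = - \frac{1071}{50}$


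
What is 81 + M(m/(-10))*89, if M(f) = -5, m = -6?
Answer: -364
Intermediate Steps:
81 + M(m/(-10))*89 = 81 - 5*89 = 81 - 445 = -364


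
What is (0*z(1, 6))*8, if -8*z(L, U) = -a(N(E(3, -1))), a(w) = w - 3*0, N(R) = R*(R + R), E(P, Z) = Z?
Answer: 0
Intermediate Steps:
N(R) = 2*R**2 (N(R) = R*(2*R) = 2*R**2)
a(w) = w (a(w) = w + 0 = w)
z(L, U) = 1/4 (z(L, U) = -(-1)*2*(-1)**2/8 = -(-1)*2*1/8 = -(-1)*2/8 = -1/8*(-2) = 1/4)
(0*z(1, 6))*8 = (0*(1/4))*8 = 0*8 = 0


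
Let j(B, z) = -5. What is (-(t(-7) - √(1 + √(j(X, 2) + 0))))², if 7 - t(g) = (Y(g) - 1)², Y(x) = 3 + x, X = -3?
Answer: (18 + √(1 + I*√5))² ≈ 372.28 + 32.884*I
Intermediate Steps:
t(g) = 7 - (2 + g)² (t(g) = 7 - ((3 + g) - 1)² = 7 - (2 + g)²)
(-(t(-7) - √(1 + √(j(X, 2) + 0))))² = (-((7 - (2 - 7)²) - √(1 + √(-5 + 0))))² = (-((7 - 1*(-5)²) - √(1 + √(-5))))² = (-((7 - 1*25) - √(1 + I*√5)))² = (-((7 - 25) - √(1 + I*√5)))² = (-(-18 - √(1 + I*√5)))² = (18 + √(1 + I*√5))²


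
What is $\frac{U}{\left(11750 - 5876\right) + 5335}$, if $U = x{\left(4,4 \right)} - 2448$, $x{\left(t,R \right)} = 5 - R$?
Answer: $- \frac{2447}{11209} \approx -0.21831$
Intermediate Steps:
$U = -2447$ ($U = \left(5 - 4\right) - 2448 = 1 - 2448 = -2447$)
$\frac{U}{\left(11750 - 5876\right) + 5335} = - \frac{2447}{\left(11750 - 5876\right) + 5335} = - \frac{2447}{5874 + 5335} = - \frac{2447}{11209}$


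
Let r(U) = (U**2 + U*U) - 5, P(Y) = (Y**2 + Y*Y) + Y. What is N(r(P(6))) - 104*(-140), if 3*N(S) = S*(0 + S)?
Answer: 147982249/3 ≈ 4.9327e+7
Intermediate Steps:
P(Y) = Y + 2*Y**2 (P(Y) = (Y**2 + Y**2) + Y = 2*Y**2 + Y = Y + 2*Y**2)
r(U) = -5 + 2*U**2 (r(U) = (U**2 + U**2) - 5 = 2*U**2 - 5 = -5 + 2*U**2)
N(S) = S**2/3 (N(S) = (S*(0 + S))/3 = (S*S)/3 = S**2/3)
N(r(P(6))) - 104*(-140) = (-5 + 2*(6*(1 + 2*6))**2)**2/3 - 104*(-140) = (-5 + 2*(6*(1 + 12))**2)**2/3 + 14560 = (-5 + 2*(6*13)**2)**2/3 + 14560 = (-5 + 2*78**2)**2/3 + 14560 = (-5 + 2*6084)**2/3 + 14560 = (-5 + 12168)**2/3 + 14560 = (1/3)*12163**2 + 14560 = (1/3)*147938569 + 14560 = 147938569/3 + 14560 = 147982249/3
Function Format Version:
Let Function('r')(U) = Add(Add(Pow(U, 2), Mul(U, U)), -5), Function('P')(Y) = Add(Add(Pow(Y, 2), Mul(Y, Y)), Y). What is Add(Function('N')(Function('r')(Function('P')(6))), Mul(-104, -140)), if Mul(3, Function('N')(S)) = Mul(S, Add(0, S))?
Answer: Rational(147982249, 3) ≈ 4.9327e+7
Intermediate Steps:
Function('P')(Y) = Add(Y, Mul(2, Pow(Y, 2))) (Function('P')(Y) = Add(Add(Pow(Y, 2), Pow(Y, 2)), Y) = Add(Mul(2, Pow(Y, 2)), Y) = Add(Y, Mul(2, Pow(Y, 2))))
Function('r')(U) = Add(-5, Mul(2, Pow(U, 2))) (Function('r')(U) = Add(Add(Pow(U, 2), Pow(U, 2)), -5) = Add(Mul(2, Pow(U, 2)), -5) = Add(-5, Mul(2, Pow(U, 2))))
Function('N')(S) = Mul(Rational(1, 3), Pow(S, 2)) (Function('N')(S) = Mul(Rational(1, 3), Mul(S, Add(0, S))) = Mul(Rational(1, 3), Mul(S, S)) = Mul(Rational(1, 3), Pow(S, 2)))
Add(Function('N')(Function('r')(Function('P')(6))), Mul(-104, -140)) = Add(Mul(Rational(1, 3), Pow(Add(-5, Mul(2, Pow(Mul(6, Add(1, Mul(2, 6))), 2))), 2)), Mul(-104, -140)) = Add(Mul(Rational(1, 3), Pow(Add(-5, Mul(2, Pow(Mul(6, Add(1, 12)), 2))), 2)), 14560) = Add(Mul(Rational(1, 3), Pow(Add(-5, Mul(2, Pow(Mul(6, 13), 2))), 2)), 14560) = Add(Mul(Rational(1, 3), Pow(Add(-5, Mul(2, Pow(78, 2))), 2)), 14560) = Add(Mul(Rational(1, 3), Pow(Add(-5, Mul(2, 6084)), 2)), 14560) = Add(Mul(Rational(1, 3), Pow(Add(-5, 12168), 2)), 14560) = Add(Mul(Rational(1, 3), Pow(12163, 2)), 14560) = Add(Mul(Rational(1, 3), 147938569), 14560) = Add(Rational(147938569, 3), 14560) = Rational(147982249, 3)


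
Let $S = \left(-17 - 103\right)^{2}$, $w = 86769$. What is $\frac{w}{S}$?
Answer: $\frac{9641}{1600} \approx 6.0256$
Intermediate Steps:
$S = 14400$ ($S = \left(-120\right)^{2} = 14400$)
$\frac{w}{S} = \frac{86769}{14400} = 86769 \cdot \frac{1}{14400} = \frac{9641}{1600}$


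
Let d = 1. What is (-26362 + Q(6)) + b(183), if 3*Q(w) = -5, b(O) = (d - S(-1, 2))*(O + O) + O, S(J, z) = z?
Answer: -79640/3 ≈ -26547.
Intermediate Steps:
b(O) = -O (b(O) = (1 - 1*2)*(O + O) + O = (1 - 2)*(2*O) + O = -2*O + O = -O)
Q(w) = -5/3 (Q(w) = (⅓)*(-5) = -5/3)
(-26362 + Q(6)) + b(183) = (-26362 - 5/3) - 1*183 = -79091/3 - 183 = -79640/3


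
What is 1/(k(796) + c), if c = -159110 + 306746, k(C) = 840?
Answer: 1/148476 ≈ 6.7351e-6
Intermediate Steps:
c = 147636
1/(k(796) + c) = 1/(840 + 147636) = 1/148476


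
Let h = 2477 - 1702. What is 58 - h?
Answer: -717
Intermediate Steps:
h = 775
58 - h = 58 - 1*775 = 58 - 775 = -717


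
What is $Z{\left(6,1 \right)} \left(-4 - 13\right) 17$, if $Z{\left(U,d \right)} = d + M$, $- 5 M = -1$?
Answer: $- \frac{1734}{5} \approx -346.8$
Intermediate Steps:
$M = \frac{1}{5}$ ($M = \left(- \frac{1}{5}\right) \left(-1\right) = \frac{1}{5} \approx 0.2$)
$Z{\left(U,d \right)} = \frac{1}{5} + d$ ($Z{\left(U,d \right)} = d + \frac{1}{5} = \frac{1}{5} + d$)
$Z{\left(6,1 \right)} \left(-4 - 13\right) 17 = \left(\frac{1}{5} + 1\right) \left(-4 - 13\right) 17 = \frac{6 \left(\left(-17\right) 17\right)}{5} = \frac{6}{5} \left(-289\right) = - \frac{1734}{5}$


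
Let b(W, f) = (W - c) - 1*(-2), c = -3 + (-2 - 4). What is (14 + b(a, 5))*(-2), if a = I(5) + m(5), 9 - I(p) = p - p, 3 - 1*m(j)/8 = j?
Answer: -36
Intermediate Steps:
m(j) = 24 - 8*j
I(p) = 9 (I(p) = 9 - (p - p) = 9 - 1*0 = 9 + 0 = 9)
c = -9 (c = -3 - 6 = -9)
a = -7 (a = 9 + (24 - 8*5) = 9 + (24 - 40) = 9 - 16 = -7)
b(W, f) = 11 + W (b(W, f) = (W - 1*(-9)) - 1*(-2) = (W + 9) + 2 = (9 + W) + 2 = 11 + W)
(14 + b(a, 5))*(-2) = (14 + (11 - 7))*(-2) = (14 + 4)*(-2) = 18*(-2) = -36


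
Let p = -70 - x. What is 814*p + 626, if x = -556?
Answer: 396230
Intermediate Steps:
p = 486 (p = -70 - 1*(-556) = -70 + 556 = 486)
814*p + 626 = 814*486 + 626 = 395604 + 626 = 396230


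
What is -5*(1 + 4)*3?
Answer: -75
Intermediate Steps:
-5*(1 + 4)*3 = -25*3 = -5*15 = -75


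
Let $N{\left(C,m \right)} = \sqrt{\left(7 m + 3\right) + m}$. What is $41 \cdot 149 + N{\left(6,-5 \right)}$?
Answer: $6109 + i \sqrt{37} \approx 6109.0 + 6.0828 i$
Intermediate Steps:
$N{\left(C,m \right)} = \sqrt{3 + 8 m}$ ($N{\left(C,m \right)} = \sqrt{\left(3 + 7 m\right) + m} = \sqrt{3 + 8 m}$)
$41 \cdot 149 + N{\left(6,-5 \right)} = 41 \cdot 149 + \sqrt{3 + 8 \left(-5\right)} = 6109 + \sqrt{3 - 40} = 6109 + \sqrt{-37} = 6109 + i \sqrt{37}$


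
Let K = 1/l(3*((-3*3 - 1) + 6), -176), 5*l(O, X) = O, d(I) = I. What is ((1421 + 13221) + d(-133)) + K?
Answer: 174103/12 ≈ 14509.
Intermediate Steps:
l(O, X) = O/5
K = -5/12 (K = 1/((3*((-3*3 - 1) + 6))/5) = 1/((3*((-9 - 1) + 6))/5) = 1/((3*(-10 + 6))/5) = 1/((3*(-4))/5) = 1/((⅕)*(-12)) = 1/(-12/5) = -5/12 ≈ -0.41667)
((1421 + 13221) + d(-133)) + K = ((1421 + 13221) - 133) - 5/12 = (14642 - 133) - 5/12 = 14509 - 5/12 = 174103/12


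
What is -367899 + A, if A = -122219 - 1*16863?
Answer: -506981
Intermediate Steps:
A = -139082 (A = -122219 - 16863 = -139082)
-367899 + A = -367899 - 139082 = -506981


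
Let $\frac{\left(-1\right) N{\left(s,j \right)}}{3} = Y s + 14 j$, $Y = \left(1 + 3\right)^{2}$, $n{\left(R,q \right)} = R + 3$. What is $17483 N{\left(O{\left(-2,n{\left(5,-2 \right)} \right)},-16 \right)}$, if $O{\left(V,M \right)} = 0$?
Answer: $11748576$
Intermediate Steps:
$n{\left(R,q \right)} = 3 + R$
$Y = 16$ ($Y = 4^{2} = 16$)
$N{\left(s,j \right)} = - 48 s - 42 j$ ($N{\left(s,j \right)} = - 3 \left(16 s + 14 j\right) = - 3 \left(14 j + 16 s\right) = - 48 s - 42 j$)
$17483 N{\left(O{\left(-2,n{\left(5,-2 \right)} \right)},-16 \right)} = 17483 \left(\left(-48\right) 0 - -672\right) = 17483 \left(0 + 672\right) = 17483 \cdot 672 = 11748576$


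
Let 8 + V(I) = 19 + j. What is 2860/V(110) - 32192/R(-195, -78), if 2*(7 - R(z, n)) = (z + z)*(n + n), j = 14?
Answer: 17557196/152065 ≈ 115.46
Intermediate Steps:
R(z, n) = 7 - 2*n*z (R(z, n) = 7 - (z + z)*(n + n)/2 = 7 - 2*z*2*n/2 = 7 - 2*n*z)
V(I) = 25 (V(I) = -8 + (19 + 14) = -8 + 33 = 25)
2860/V(110) - 32192/R(-195, -78) = 2860/25 - 32192/(7 - 2*(-78)*(-195)) = 2860*(1/25) - 32192/(7 - 30420) = 572/5 - 32192/(-30413) = 572/5 - 32192*(-1/30413) = 572/5 + 32192/30413 = 17557196/152065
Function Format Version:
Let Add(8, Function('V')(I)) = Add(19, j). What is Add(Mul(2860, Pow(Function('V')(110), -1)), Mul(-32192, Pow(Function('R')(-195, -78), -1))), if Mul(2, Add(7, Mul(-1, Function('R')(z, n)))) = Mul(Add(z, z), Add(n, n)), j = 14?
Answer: Rational(17557196, 152065) ≈ 115.46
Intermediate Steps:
Function('R')(z, n) = Add(7, Mul(-2, n, z)) (Function('R')(z, n) = Add(7, Mul(Rational(-1, 2), Mul(Add(z, z), Add(n, n)))) = Add(7, Mul(Rational(-1, 2), Mul(Mul(2, z), Mul(2, n)))) = Add(7, Mul(Rational(-1, 2), Mul(4, n, z))) = Add(7, Mul(-2, n, z)))
Function('V')(I) = 25 (Function('V')(I) = Add(-8, Add(19, 14)) = Add(-8, 33) = 25)
Add(Mul(2860, Pow(Function('V')(110), -1)), Mul(-32192, Pow(Function('R')(-195, -78), -1))) = Add(Mul(2860, Pow(25, -1)), Mul(-32192, Pow(Add(7, Mul(-2, -78, -195)), -1))) = Add(Mul(2860, Rational(1, 25)), Mul(-32192, Pow(Add(7, -30420), -1))) = Add(Rational(572, 5), Mul(-32192, Pow(-30413, -1))) = Add(Rational(572, 5), Mul(-32192, Rational(-1, 30413))) = Add(Rational(572, 5), Rational(32192, 30413)) = Rational(17557196, 152065)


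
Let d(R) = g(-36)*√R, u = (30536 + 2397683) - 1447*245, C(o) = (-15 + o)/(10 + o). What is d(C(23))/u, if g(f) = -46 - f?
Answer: -5*√66/17108058 ≈ -2.3743e-6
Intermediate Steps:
C(o) = (-15 + o)/(10 + o)
u = 2073704 (u = 2428219 - 354515 = 2073704)
d(R) = -10*√R (d(R) = (-46 - 1*(-36))*√R = (-46 + 36)*√R = -10*√R)
d(C(23))/u = -10*√(-15 + 23)/√(10 + 23)/2073704 = -10*2*√66/33*(1/2073704) = -20*√66/33*(1/2073704) = -5*√66/17108058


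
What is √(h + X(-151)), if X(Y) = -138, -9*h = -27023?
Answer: √25781/3 ≈ 53.522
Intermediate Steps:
h = 27023/9 (h = -⅑*(-27023) = 27023/9 ≈ 3002.6)
√(h + X(-151)) = √(27023/9 - 138) = √(25781/9) = √25781/3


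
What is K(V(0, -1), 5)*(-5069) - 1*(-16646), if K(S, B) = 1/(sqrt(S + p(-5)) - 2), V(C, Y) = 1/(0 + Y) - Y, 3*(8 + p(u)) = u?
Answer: 712900/41 + 5069*I*sqrt(87)/41 ≈ 17388.0 + 1153.2*I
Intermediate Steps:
p(u) = -8 + u/3
V(C, Y) = 1/Y - Y
K(S, B) = 1/(-2 + sqrt(-29/3 + S)) (K(S, B) = 1/(sqrt(S + (-8 + (1/3)*(-5))) - 2) = 1/(sqrt(S + (-8 - 5/3)) - 2) = 1/(sqrt(S - 29/3) - 2) = 1/(sqrt(-29/3 + S) - 2) = 1/(-2 + sqrt(-29/3 + S)))
K(V(0, -1), 5)*(-5069) - 1*(-16646) = (3/(-6 + sqrt(3)*sqrt(-29 + 3*(1/(-1) - 1*(-1)))))*(-5069) - 1*(-16646) = (3/(-6 + sqrt(3)*sqrt(-29 + 3*(-1 + 1))))*(-5069) + 16646 = (3/(-6 + sqrt(3)*sqrt(-29 + 3*0)))*(-5069) + 16646 = (3/(-6 + sqrt(3)*sqrt(-29 + 0)))*(-5069) + 16646 = (3/(-6 + sqrt(3)*sqrt(-29)))*(-5069) + 16646 = (3/(-6 + sqrt(3)*(I*sqrt(29))))*(-5069) + 16646 = (3/(-6 + I*sqrt(87)))*(-5069) + 16646 = -15207/(-6 + I*sqrt(87)) + 16646 = 16646 - 15207/(-6 + I*sqrt(87))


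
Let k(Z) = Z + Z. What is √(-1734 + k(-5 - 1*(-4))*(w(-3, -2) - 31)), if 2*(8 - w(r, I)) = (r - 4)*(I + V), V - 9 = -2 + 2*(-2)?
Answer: I*√1695 ≈ 41.17*I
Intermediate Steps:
k(Z) = 2*Z
V = 3 (V = 9 + (-2 + 2*(-2)) = 9 + (-2 - 4) = 9 - 6 = 3)
w(r, I) = 8 - (-4 + r)*(3 + I)/2 (w(r, I) = 8 - (r - 4)*(I + 3)/2 = 8 - (-4 + r)*(3 + I)/2)
√(-1734 + k(-5 - 1*(-4))*(w(-3, -2) - 31)) = √(-1734 + (2*(-5 - 1*(-4)))*((14 + 2*(-2) - 3/2*(-3) - ½*(-2)*(-3)) - 31)) = √(-1734 + (2*(-5 + 4))*((14 - 4 + 9/2 - 3) - 31)) = √(-1734 + (2*(-1))*(23/2 - 31)) = √(-1734 - 2*(-39/2)) = √(-1734 + 39) = √(-1695) = I*√1695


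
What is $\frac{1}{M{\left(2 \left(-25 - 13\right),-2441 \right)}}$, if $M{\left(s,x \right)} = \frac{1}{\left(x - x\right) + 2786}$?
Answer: $2786$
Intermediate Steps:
$M{\left(s,x \right)} = \frac{1}{2786}$ ($M{\left(s,x \right)} = \frac{1}{0 + 2786} = \frac{1}{2786}$)
$\frac{1}{M{\left(2 \left(-25 - 13\right),-2441 \right)}} = \frac{1}{\frac{1}{2786}} = 2786$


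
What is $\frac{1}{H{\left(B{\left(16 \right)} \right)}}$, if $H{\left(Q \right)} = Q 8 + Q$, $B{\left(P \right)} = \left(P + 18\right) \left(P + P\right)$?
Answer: $\frac{1}{9792} \approx 0.00010212$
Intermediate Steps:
$B{\left(P \right)} = 2 P \left(18 + P\right)$ ($B{\left(P \right)} = \left(18 + P\right) 2 P = 2 P \left(18 + P\right)$)
$H{\left(Q \right)} = 9 Q$ ($H{\left(Q \right)} = 8 Q + Q = 9 Q$)
$\frac{1}{H{\left(B{\left(16 \right)} \right)}} = \frac{1}{9 \cdot 2 \cdot 16 \left(18 + 16\right)} = \frac{1}{9 \cdot 2 \cdot 16 \cdot 34} = \frac{1}{9 \cdot 1088} = \frac{1}{9792}$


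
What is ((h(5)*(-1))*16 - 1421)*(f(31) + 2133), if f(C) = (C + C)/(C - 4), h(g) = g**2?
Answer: -34995371/9 ≈ -3.8884e+6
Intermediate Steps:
f(C) = 2*C/(-4 + C) (f(C) = (2*C)/(-4 + C) = 2*C/(-4 + C))
((h(5)*(-1))*16 - 1421)*(f(31) + 2133) = ((5**2*(-1))*16 - 1421)*(2*31/(-4 + 31) + 2133) = ((25*(-1))*16 - 1421)*(2*31/27 + 2133) = (-25*16 - 1421)*(2*31*(1/27) + 2133) = (-400 - 1421)*(62/27 + 2133) = -1821*57653/27 = -34995371/9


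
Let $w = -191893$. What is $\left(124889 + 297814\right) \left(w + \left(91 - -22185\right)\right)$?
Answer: $-71697614751$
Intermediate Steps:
$\left(124889 + 297814\right) \left(w + \left(91 - -22185\right)\right) = \left(124889 + 297814\right) \left(-191893 + \left(91 - -22185\right)\right) = 422703 \left(-191893 + \left(91 + 22185\right)\right) = 422703 \left(-191893 + 22276\right) = 422703 \left(-169617\right) = -71697614751$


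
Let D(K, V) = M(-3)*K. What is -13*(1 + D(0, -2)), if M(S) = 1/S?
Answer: -13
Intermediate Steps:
D(K, V) = -K/3 (D(K, V) = K/(-3) = -K/3)
-13*(1 + D(0, -2)) = -13*(1 - 1/3*0) = -13*(1 + 0) = -13*1 = -13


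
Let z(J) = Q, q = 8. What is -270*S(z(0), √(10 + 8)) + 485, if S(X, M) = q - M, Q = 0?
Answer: -1675 + 810*√2 ≈ -529.49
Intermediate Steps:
z(J) = 0
S(X, M) = 8 - M
-270*S(z(0), √(10 + 8)) + 485 = -270*(8 - √(10 + 8)) + 485 = -270*(8 - √18) + 485 = -270*(8 - 3*√2) + 485 = (-2160 + 810*√2) + 485 = -1675 + 810*√2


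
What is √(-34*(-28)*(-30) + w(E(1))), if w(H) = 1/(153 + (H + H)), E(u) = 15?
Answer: I*√956445657/183 ≈ 169.0*I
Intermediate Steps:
w(H) = 1/(153 + 2*H)
√(-34*(-28)*(-30) + w(E(1))) = √(-34*(-28)*(-30) + 1/(153 + 2*15)) = √(952*(-30) + 1/(153 + 30)) = √(-28560 + 1/183) = √(-5226479/183) = I*√956445657/183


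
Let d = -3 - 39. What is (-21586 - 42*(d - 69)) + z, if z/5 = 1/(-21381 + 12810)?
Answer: -145055609/8571 ≈ -16924.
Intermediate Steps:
d = -42
z = -5/8571 (z = 5/(-21381 + 12810) = 5/(-8571) = 5*(-1/8571) = -5/8571 ≈ -0.00058336)
(-21586 - 42*(d - 69)) + z = (-21586 - 42*(-42 - 69)) - 5/8571 = (-21586 - 42*(-111)) - 5/8571 = (-21586 + 4662) - 5/8571 = -16924 - 5/8571 = -145055609/8571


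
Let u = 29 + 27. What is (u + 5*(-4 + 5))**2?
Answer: 3721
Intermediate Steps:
u = 56
(u + 5*(-4 + 5))**2 = (56 + 5*(-4 + 5))**2 = (56 + 5*1)**2 = (56 + 5)**2 = 61**2 = 3721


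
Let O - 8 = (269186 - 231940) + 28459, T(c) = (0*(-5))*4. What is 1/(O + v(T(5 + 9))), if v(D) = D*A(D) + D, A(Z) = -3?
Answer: 1/65713 ≈ 1.5218e-5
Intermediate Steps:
T(c) = 0 (T(c) = 0*4 = 0)
O = 65713 (O = 8 + ((269186 - 231940) + 28459) = 8 + (37246 + 28459) = 8 + 65705 = 65713)
v(D) = -2*D (v(D) = D*(-3) + D = -3*D + D = -2*D)
1/(O + v(T(5 + 9))) = 1/(65713 - 2*0) = 1/(65713 + 0) = 1/65713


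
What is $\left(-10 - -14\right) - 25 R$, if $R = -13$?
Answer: $329$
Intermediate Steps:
$\left(-10 - -14\right) - 25 R = \left(-10 - -14\right) - -325 = \left(-10 + 14\right) + 325 = 4 + 325 = 329$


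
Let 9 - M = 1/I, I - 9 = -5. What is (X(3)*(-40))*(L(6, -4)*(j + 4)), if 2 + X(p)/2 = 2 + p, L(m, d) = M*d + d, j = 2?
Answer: 56160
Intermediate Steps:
I = 4 (I = 9 - 5 = 4)
M = 35/4 (M = 9 - 1/4 = 9 - 1*¼ = 9 - ¼ = 35/4 ≈ 8.7500)
L(m, d) = 39*d/4 (L(m, d) = 35*d/4 + d = 39*d/4)
X(p) = 2*p (X(p) = -4 + 2*(2 + p) = -4 + (4 + 2*p) = 2*p)
(X(3)*(-40))*(L(6, -4)*(j + 4)) = ((2*3)*(-40))*(((39/4)*(-4))*(2 + 4)) = (6*(-40))*(-39*6) = -240*(-234) = 56160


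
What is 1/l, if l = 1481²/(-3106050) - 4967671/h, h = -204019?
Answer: 633693214950/14982347191691 ≈ 0.042296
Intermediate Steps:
l = 14982347191691/633693214950 (l = 1481²/(-3106050) - 4967671/(-204019) = 2193361*(-1/3106050) - 4967671*(-1/204019) = -2193361/3106050 + 4967671/204019 = 14982347191691/633693214950 ≈ 23.643)
1/l = 1/(14982347191691/633693214950) = 633693214950/14982347191691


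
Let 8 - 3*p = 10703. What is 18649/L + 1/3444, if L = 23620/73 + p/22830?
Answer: 3058310711497/53036060532 ≈ 57.665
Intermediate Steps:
p = -3565 (p = 8/3 - 1/3*10703 = 8/3 - 10703/3 = -3565)
L = 107796871/333318 (L = 23620/73 - 3565/22830 = 23620*(1/73) - 3565*1/22830 = 23620/73 - 713/4566 = 107796871/333318 ≈ 323.41)
18649/L + 1/3444 = 18649/(107796871/333318) + 1/3444 = 18649*(333318/107796871) + 1/3444 = 6216047382/107796871 + 1/3444 = 3058310711497/53036060532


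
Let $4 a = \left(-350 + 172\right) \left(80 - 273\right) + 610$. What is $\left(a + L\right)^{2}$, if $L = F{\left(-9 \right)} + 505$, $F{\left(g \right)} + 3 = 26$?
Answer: $85914361$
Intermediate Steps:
$F{\left(g \right)} = 23$ ($F{\left(g \right)} = -3 + 26 = 23$)
$a = 8741$ ($a = \frac{\left(-350 + 172\right) \left(80 - 273\right) + 610}{4} = \frac{\left(-178\right) \left(-193\right) + 610}{4} = \frac{34354 + 610}{4} = \frac{1}{4} \cdot 34964 = 8741$)
$L = 528$ ($L = 23 + 505 = 528$)
$\left(a + L\right)^{2} = \left(8741 + 528\right)^{2} = 9269^{2} = 85914361$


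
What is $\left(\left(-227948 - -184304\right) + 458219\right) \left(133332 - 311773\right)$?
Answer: $-73977177575$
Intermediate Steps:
$\left(\left(-227948 - -184304\right) + 458219\right) \left(133332 - 311773\right) = \left(\left(-227948 + 184304\right) + 458219\right) \left(-178441\right) = \left(-43644 + 458219\right) \left(-178441\right) = 414575 \left(-178441\right) = -73977177575$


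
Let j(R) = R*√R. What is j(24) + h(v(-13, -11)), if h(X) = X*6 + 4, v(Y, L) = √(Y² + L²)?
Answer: 4 + 6*√290 + 48*√6 ≈ 223.75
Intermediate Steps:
v(Y, L) = √(L² + Y²)
j(R) = R^(3/2)
h(X) = 4 + 6*X (h(X) = 6*X + 4 = 4 + 6*X)
j(24) + h(v(-13, -11)) = 24^(3/2) + (4 + 6*√((-11)² + (-13)²)) = 48*√6 + (4 + 6*√(121 + 169)) = 48*√6 + (4 + 6*√290) = 4 + 6*√290 + 48*√6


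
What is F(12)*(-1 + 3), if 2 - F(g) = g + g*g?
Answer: -308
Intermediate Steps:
F(g) = 2 - g - g² (F(g) = 2 - (g + g*g) = 2 - (g + g²) = 2 + (-g - g²) = 2 - g - g²)
F(12)*(-1 + 3) = (2 - 1*12 - 1*12²)*(-1 + 3) = (2 - 12 - 1*144)*2 = (2 - 12 - 144)*2 = -154*2 = -308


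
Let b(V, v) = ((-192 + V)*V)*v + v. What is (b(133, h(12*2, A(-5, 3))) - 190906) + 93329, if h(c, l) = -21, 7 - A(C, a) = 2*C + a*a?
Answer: 67189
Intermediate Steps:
A(C, a) = 7 - a**2 - 2*C (A(C, a) = 7 - (2*C + a*a) = 7 - (2*C + a**2) = 7 - (a**2 + 2*C) = 7 + (-a**2 - 2*C) = 7 - a**2 - 2*C)
b(V, v) = v + V*v*(-192 + V) (b(V, v) = (V*(-192 + V))*v + v = V*v*(-192 + V) + v = v + V*v*(-192 + V))
(b(133, h(12*2, A(-5, 3))) - 190906) + 93329 = (-21*(1 + 133**2 - 192*133) - 190906) + 93329 = (-21*(1 + 17689 - 25536) - 190906) + 93329 = (-21*(-7846) - 190906) + 93329 = (164766 - 190906) + 93329 = -26140 + 93329 = 67189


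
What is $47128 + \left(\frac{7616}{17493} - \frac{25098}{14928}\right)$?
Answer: $\frac{17235950539}{365736} \approx 47127.0$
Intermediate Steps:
$47128 + \left(\frac{7616}{17493} - \frac{25098}{14928}\right) = 47128 + \left(7616 \cdot \frac{1}{17493} - \frac{4183}{2488}\right) = 47128 + \left(\frac{64}{147} - \frac{4183}{2488}\right) = 47128 - \frac{455669}{365736} = \frac{17235950539}{365736}$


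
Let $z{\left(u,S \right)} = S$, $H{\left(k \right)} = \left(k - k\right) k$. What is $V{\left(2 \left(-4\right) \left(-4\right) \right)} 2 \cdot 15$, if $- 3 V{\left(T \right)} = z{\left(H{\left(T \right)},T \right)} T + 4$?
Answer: $-10280$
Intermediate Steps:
$H{\left(k \right)} = 0$ ($H{\left(k \right)} = 0 k = 0$)
$V{\left(T \right)} = - \frac{4}{3} - \frac{T^{2}}{3}$ ($V{\left(T \right)} = - \frac{T T + 4}{3} = - \frac{T^{2} + 4}{3} = - \frac{4 + T^{2}}{3} = - \frac{4}{3} - \frac{T^{2}}{3}$)
$V{\left(2 \left(-4\right) \left(-4\right) \right)} 2 \cdot 15 = \left(- \frac{4}{3} - \frac{\left(2 \left(-4\right) \left(-4\right)\right)^{2}}{3}\right) 2 \cdot 15 = \left(- \frac{4}{3} - \frac{\left(\left(-8\right) \left(-4\right)\right)^{2}}{3}\right) 2 \cdot 15 = \left(- \frac{4}{3} - \frac{32^{2}}{3}\right) 2 \cdot 15 = \left(- \frac{4}{3} - \frac{1024}{3}\right) 2 \cdot 15 = \left(- \frac{1028}{3}\right) 2 \cdot 15 = \left(- \frac{2056}{3}\right) 15 = -10280$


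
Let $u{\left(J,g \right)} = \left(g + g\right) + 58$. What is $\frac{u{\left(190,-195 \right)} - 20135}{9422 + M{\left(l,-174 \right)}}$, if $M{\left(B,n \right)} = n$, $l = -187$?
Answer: $- \frac{20467}{9248} \approx -2.2131$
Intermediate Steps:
$u{\left(J,g \right)} = 58 + 2 g$ ($u{\left(J,g \right)} = 2 g + 58 = 58 + 2 g$)
$\frac{u{\left(190,-195 \right)} - 20135}{9422 + M{\left(l,-174 \right)}} = \frac{\left(58 + 2 \left(-195\right)\right) - 20135}{9422 - 174} = \frac{\left(58 - 390\right) - 20135}{9248} = \left(-332 - 20135\right) \frac{1}{9248} = \left(-20467\right) \frac{1}{9248} = - \frac{20467}{9248}$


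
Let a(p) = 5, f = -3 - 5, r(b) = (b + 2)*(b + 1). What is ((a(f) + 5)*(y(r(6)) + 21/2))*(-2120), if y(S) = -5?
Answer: -116600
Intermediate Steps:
r(b) = (1 + b)*(2 + b) (r(b) = (2 + b)*(1 + b) = (1 + b)*(2 + b))
f = -8
((a(f) + 5)*(y(r(6)) + 21/2))*(-2120) = ((5 + 5)*(-5 + 21/2))*(-2120) = (10*(-5 + 21*(½)))*(-2120) = (10*(-5 + 21/2))*(-2120) = (10*(11/2))*(-2120) = 55*(-2120) = -116600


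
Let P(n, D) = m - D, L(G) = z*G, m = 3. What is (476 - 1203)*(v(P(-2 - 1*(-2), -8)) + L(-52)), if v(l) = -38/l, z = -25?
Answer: -10368474/11 ≈ -9.4259e+5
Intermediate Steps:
L(G) = -25*G
P(n, D) = 3 - D
(476 - 1203)*(v(P(-2 - 1*(-2), -8)) + L(-52)) = (476 - 1203)*(-38/(3 - 1*(-8)) - 25*(-52)) = -727*(-38/(3 + 8) + 1300) = -727*(-38/11 + 1300) = -727*14262/11 = -10368474/11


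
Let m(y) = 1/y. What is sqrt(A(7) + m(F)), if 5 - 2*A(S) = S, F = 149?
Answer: 2*I*sqrt(5513)/149 ≈ 0.99664*I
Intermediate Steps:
A(S) = 5/2 - S/2
sqrt(A(7) + m(F)) = sqrt((5/2 - 1/2*7) + 1/149) = sqrt((5/2 - 7/2) + 1/149) = sqrt(-1 + 1/149) = sqrt(-148/149) = 2*I*sqrt(5513)/149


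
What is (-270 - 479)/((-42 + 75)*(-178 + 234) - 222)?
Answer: -749/1626 ≈ -0.46064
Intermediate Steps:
(-270 - 479)/((-42 + 75)*(-178 + 234) - 222) = -749/(33*56 - 222) = -749/(1848 - 222) = -749/1626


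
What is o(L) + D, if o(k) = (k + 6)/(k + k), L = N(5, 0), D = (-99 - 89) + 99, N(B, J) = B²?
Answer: -4419/50 ≈ -88.380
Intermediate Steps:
D = -89 (D = -188 + 99 = -89)
L = 25 (L = 5² = 25)
o(k) = (6 + k)/(2*k) (o(k) = (6 + k)/((2*k)) = (6 + k)*(1/(2*k)) = (6 + k)/(2*k))
o(L) + D = (½)*(6 + 25)/25 - 89 = (½)*(1/25)*31 - 89 = 31/50 - 89 = -4419/50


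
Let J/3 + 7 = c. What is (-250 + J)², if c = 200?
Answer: 108241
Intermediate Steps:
J = 579 (J = -21 + 3*200 = -21 + 600 = 579)
(-250 + J)² = (-250 + 579)² = 329² = 108241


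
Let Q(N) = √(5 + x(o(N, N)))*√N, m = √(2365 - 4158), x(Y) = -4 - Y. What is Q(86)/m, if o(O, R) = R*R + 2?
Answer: √1140602606/1793 ≈ 18.836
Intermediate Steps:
o(O, R) = 2 + R² (o(O, R) = R² + 2 = 2 + R²)
m = I*√1793 (m = √(-1793) = I*√1793 ≈ 42.344*I)
Q(N) = √N*√(-1 - N²) (Q(N) = √(5 + (-4 - (2 + N²)))*√N = √(5 + (-4 + (-2 - N²)))*√N = √(5 + (-6 - N²))*√N = √(-1 - N²)*√N = √N*√(-1 - N²))
Q(86)/m = (√86*√(-1 - 1*86²))/((I*√1793)) = (√86*√(-1 - 1*7396))*(-I*√1793/1793) = (√86*√(-1 - 7396))*(-I*√1793/1793) = (√86*√(-7397))*(-I*√1793/1793) = (√86*(I*√7397))*(-I*√1793/1793) = (I*√636142)*(-I*√1793/1793) = √1140602606/1793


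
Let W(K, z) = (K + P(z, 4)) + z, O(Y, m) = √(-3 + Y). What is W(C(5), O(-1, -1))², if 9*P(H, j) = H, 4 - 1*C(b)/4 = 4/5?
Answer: 321776/2025 + 512*I/9 ≈ 158.9 + 56.889*I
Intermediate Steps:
C(b) = 64/5 (C(b) = 16 - 16/5 = 64/5)
P(H, j) = H/9
W(K, z) = K + 10*z/9 (W(K, z) = (K + z/9) + z = K + 10*z/9)
W(C(5), O(-1, -1))² = (64/5 + 10*√(-3 - 1)/9)² = (64/5 + 10*√(-4)/9)² = (64/5 + 10*(2*I)/9)² = (64/5 + 20*I/9)²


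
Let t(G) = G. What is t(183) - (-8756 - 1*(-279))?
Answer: 8660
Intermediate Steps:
t(183) - (-8756 - 1*(-279)) = 183 - (-8756 - 1*(-279)) = 183 - (-8756 + 279) = 183 - 1*(-8477) = 183 + 8477 = 8660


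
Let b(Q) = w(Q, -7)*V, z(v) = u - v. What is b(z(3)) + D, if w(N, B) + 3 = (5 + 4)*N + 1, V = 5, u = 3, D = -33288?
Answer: -33298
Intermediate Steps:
z(v) = 3 - v
w(N, B) = -2 + 9*N (w(N, B) = -3 + ((5 + 4)*N + 1) = -3 + (9*N + 1) = -3 + (1 + 9*N) = -2 + 9*N)
b(Q) = -10 + 45*Q (b(Q) = (-2 + 9*Q)*5 = -10 + 45*Q)
b(z(3)) + D = (-10 + 45*(3 - 1*3)) - 33288 = (-10 + 45*(3 - 3)) - 33288 = (-10 + 45*0) - 33288 = (-10 + 0) - 33288 = -10 - 33288 = -33298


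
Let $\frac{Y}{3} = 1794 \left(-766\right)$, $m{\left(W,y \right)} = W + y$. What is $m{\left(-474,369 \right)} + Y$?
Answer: $-4122717$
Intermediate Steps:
$Y = -4122612$ ($Y = 3 \cdot 1794 \left(-766\right) = 3 \left(-1374204\right) = -4122612$)
$m{\left(-474,369 \right)} + Y = \left(-474 + 369\right) - 4122612 = -105 - 4122612 = -4122717$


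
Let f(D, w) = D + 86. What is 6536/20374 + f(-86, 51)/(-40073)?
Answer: 3268/10187 ≈ 0.32080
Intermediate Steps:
f(D, w) = 86 + D
6536/20374 + f(-86, 51)/(-40073) = 6536/20374 + (86 - 86)/(-40073) = 6536*(1/20374) + 0*(-1/40073) = 3268/10187 + 0 = 3268/10187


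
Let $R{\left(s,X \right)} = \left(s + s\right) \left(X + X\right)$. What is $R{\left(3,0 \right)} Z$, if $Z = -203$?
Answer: $0$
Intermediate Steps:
$R{\left(s,X \right)} = 4 X s$ ($R{\left(s,X \right)} = 2 s 2 X = 4 X s$)
$R{\left(3,0 \right)} Z = 4 \cdot 0 \cdot 3 \left(-203\right) = 0 \left(-203\right) = 0$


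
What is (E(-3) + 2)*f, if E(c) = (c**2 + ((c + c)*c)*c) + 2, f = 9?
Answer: -369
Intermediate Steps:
E(c) = 2 + c**2 + 2*c**3 (E(c) = (c**2 + ((2*c)*c)*c) + 2 = (c**2 + (2*c**2)*c) + 2 = (c**2 + 2*c**3) + 2 = 2 + c**2 + 2*c**3)
(E(-3) + 2)*f = ((2 + (-3)**2 + 2*(-3)**3) + 2)*9 = ((2 + 9 + 2*(-27)) + 2)*9 = ((2 + 9 - 54) + 2)*9 = (-43 + 2)*9 = -41*9 = -369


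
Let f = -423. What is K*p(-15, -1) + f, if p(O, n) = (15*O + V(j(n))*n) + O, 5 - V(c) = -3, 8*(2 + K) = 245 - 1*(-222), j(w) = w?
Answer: -14404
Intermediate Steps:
K = 451/8 (K = -2 + (245 - 1*(-222))/8 = -2 + (245 + 222)/8 = -2 + (⅛)*467 = -2 + 467/8 = 451/8 ≈ 56.375)
V(c) = 8 (V(c) = 5 - 1*(-3) = 5 + 3 = 8)
p(O, n) = 8*n + 16*O (p(O, n) = (15*O + 8*n) + O = (8*n + 15*O) + O = 8*n + 16*O)
K*p(-15, -1) + f = 451*(8*(-1) + 16*(-15))/8 - 423 = 451*(-8 - 240)/8 - 423 = (451/8)*(-248) - 423 = -13981 - 423 = -14404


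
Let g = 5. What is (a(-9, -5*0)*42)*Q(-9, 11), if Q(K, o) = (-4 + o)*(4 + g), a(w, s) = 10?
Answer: 26460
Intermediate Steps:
Q(K, o) = -36 + 9*o (Q(K, o) = (-4 + o)*(4 + 5) = (-4 + o)*9 = -36 + 9*o)
(a(-9, -5*0)*42)*Q(-9, 11) = (10*42)*(-36 + 9*11) = 420*(-36 + 99) = 420*63 = 26460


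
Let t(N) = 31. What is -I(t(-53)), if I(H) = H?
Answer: -31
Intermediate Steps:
-I(t(-53)) = -1*31 = -31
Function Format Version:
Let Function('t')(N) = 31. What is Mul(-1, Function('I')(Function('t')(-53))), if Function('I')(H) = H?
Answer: -31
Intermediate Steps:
Mul(-1, Function('I')(Function('t')(-53))) = Mul(-1, 31) = -31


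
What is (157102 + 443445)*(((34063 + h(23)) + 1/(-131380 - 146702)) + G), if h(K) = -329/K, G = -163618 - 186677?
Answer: -1214711589726672491/6395886 ≈ -1.8992e+11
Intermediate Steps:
G = -350295
(157102 + 443445)*(((34063 + h(23)) + 1/(-131380 - 146702)) + G) = (157102 + 443445)*(((34063 - 329/23) + 1/(-131380 - 146702)) - 350295) = 600547*(((34063 - 329*1/23) + 1/(-278082)) - 350295) = 600547*(((34063 - 329/23) - 1/278082) - 350295) = 600547*((783120/23 - 1/278082) - 350295) = 600547*(217771575817/6395886 - 350295) = 600547*(-2022675310553/6395886) = -1214711589726672491/6395886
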